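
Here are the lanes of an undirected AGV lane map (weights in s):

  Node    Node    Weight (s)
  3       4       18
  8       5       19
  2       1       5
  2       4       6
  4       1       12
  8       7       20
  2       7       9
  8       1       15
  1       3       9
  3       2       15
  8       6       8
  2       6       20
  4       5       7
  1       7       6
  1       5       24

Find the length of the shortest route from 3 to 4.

Compare a few routes:
3–1–2–4: 9+5+6 = 20
3–2–4: 15+6 = 21
3–4: 18 = 18
The minimum is 18 s via 3–4.

18 s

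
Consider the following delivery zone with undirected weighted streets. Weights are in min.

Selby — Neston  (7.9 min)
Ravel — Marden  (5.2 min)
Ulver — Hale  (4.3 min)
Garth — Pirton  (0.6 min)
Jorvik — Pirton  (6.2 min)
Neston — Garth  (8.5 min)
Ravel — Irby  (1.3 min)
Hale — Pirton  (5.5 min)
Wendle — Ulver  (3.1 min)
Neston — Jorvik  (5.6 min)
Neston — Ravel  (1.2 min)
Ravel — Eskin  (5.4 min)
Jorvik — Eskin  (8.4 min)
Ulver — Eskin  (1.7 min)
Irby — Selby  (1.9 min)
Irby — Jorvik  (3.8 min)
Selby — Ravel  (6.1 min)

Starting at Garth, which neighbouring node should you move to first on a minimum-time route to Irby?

Pirton

Candidate routes:
Garth → Pirton → Jorvik → Neston → Ravel → Irby: 0.6+6.2+5.6+1.2+1.3 = 14.9
Garth → Neston → Ravel → Irby: 8.5+1.2+1.3 = 11
Garth → Pirton → Jorvik → Irby: 0.6+6.2+3.8 = 10.6
Cheapest is Garth → Pirton → Jorvik → Irby at 10.6 min.
So from Garth the first move is to Pirton.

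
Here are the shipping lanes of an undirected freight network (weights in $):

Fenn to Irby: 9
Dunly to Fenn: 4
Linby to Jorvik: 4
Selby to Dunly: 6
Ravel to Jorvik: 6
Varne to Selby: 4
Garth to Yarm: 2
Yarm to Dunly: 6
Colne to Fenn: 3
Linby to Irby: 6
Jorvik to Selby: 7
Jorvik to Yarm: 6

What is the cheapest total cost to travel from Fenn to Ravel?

Settle nodes by increasing distance from Fenn:
Fenn: 0
Colne: 3  (via Fenn)
Dunly: 4  (via Fenn)
Irby: 9  (via Fenn)
Selby: 10  (via Dunly)
Yarm: 10  (via Dunly)
Garth: 12  (via Yarm)
Varne: 14  (via Selby)
Linby: 15  (via Irby)
Jorvik: 16  (via Yarm)
Ravel: 22  (via Jorvik)
Shortest route: Fenn–Dunly–Yarm–Jorvik–Ravel = $22.

$22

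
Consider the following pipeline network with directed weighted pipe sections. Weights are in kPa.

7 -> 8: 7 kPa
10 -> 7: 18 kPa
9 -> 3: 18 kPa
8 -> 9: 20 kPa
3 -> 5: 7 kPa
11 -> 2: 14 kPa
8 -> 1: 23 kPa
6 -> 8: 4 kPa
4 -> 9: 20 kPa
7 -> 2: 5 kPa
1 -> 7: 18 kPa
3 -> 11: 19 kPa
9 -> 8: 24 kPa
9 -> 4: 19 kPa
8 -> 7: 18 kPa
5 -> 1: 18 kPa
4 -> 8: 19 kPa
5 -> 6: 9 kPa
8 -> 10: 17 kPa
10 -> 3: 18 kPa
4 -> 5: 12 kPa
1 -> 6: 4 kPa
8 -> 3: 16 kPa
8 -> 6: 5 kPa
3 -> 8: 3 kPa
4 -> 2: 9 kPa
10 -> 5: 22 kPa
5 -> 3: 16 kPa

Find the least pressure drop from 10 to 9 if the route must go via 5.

Shortest 10→5: 10–5 = 22
Shortest 5→9: 5–6–8–9 = 33
Total via 5: 22 + 33 = 55 kPa.

55 kPa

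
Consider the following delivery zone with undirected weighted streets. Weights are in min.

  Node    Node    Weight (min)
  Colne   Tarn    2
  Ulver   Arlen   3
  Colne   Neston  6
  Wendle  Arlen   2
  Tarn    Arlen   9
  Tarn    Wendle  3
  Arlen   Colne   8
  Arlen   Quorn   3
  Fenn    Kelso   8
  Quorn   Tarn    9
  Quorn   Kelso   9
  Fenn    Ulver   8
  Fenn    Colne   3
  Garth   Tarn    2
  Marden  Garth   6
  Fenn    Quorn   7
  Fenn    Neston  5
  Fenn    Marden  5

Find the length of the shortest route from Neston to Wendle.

11 min

Compare a few routes:
Neston - Fenn - Colne - Tarn - Wendle: 5+3+2+3 = 13
Neston - Colne - Tarn - Wendle: 6+2+3 = 11
Cheapest is Neston - Colne - Tarn - Wendle at 11 min.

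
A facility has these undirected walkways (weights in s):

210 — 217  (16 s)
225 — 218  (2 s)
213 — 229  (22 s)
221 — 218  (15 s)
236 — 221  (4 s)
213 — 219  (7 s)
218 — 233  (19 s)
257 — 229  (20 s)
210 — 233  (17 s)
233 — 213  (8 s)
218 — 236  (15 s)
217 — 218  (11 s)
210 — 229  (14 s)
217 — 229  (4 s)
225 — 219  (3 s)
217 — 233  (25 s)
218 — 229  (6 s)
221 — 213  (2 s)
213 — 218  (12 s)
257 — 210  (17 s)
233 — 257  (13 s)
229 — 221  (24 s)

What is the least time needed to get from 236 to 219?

Enumerating some paths:
236 → 221 → 218 → 225 → 219: 4+15+2+3 = 24
236 → 221 → 213 → 218 → 225 → 219: 4+2+12+2+3 = 23
236 → 218 → 225 → 219: 15+2+3 = 20
236 → 221 → 213 → 219: 4+2+7 = 13
Cheapest is 236 → 221 → 213 → 219 at 13 s.

13 s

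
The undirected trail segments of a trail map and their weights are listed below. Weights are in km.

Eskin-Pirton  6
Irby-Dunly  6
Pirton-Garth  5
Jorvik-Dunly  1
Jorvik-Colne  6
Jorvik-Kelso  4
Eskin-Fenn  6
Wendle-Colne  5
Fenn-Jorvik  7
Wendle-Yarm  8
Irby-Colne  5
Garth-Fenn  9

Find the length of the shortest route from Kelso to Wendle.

Candidate routes:
Kelso - Jorvik - Dunly - Irby - Colne - Wendle: 4+1+6+5+5 = 21
Kelso - Jorvik - Colne - Wendle: 4+6+5 = 15
Cheapest is Kelso - Jorvik - Colne - Wendle at 15 km.

15 km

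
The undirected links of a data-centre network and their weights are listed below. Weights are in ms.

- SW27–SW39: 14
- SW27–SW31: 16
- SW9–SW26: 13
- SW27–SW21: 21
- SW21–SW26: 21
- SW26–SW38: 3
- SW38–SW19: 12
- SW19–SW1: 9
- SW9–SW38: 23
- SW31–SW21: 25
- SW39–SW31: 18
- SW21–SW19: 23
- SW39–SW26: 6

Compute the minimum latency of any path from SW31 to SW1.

Enumerating some paths:
SW31 - SW27 - SW21 - SW19 - SW1: 16+21+23+9 = 69
SW31 - SW27 - SW39 - SW26 - SW38 - SW19 - SW1: 16+14+6+3+12+9 = 60
SW31 - SW21 - SW19 - SW1: 25+23+9 = 57
SW31 - SW39 - SW26 - SW38 - SW19 - SW1: 18+6+3+12+9 = 48
Cheapest is SW31 - SW39 - SW26 - SW38 - SW19 - SW1 at 48 ms.

48 ms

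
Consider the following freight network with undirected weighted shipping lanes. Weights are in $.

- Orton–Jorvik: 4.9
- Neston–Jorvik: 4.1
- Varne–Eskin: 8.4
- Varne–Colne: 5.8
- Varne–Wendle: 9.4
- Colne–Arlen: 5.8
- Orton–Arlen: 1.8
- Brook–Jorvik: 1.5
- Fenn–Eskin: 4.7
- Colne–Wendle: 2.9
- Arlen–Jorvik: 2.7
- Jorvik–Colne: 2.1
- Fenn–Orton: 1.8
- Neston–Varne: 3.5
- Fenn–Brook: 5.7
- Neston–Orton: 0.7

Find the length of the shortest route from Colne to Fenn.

Candidate routes:
Colne - Jorvik - Arlen - Orton - Fenn: 2.1+2.7+1.8+1.8 = 8.4
Colne - Jorvik - Neston - Orton - Fenn: 2.1+4.1+0.7+1.8 = 8.7
The minimum is $8.4 via Colne - Jorvik - Arlen - Orton - Fenn.

$8.4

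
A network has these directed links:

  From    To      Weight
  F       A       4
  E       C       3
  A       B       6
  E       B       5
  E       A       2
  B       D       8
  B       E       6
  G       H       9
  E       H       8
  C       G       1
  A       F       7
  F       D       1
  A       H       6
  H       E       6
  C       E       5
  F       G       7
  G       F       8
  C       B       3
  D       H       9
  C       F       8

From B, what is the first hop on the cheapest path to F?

E

Candidate routes:
B–E–C–F: 6+3+8 = 17
B–E–A–F: 6+2+7 = 15
Cheapest is B–E–A–F at 15.
So from B the first move is to E.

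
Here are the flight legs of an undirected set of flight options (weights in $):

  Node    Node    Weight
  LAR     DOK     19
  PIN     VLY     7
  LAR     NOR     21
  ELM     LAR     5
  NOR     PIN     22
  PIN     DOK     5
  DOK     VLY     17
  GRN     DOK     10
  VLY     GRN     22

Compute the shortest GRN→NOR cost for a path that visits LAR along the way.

$50

Best GRN to LAR: GRN → DOK → LAR costing 29
Best LAR to NOR: LAR → NOR costing 21
Total via LAR: 29 + 21 = $50.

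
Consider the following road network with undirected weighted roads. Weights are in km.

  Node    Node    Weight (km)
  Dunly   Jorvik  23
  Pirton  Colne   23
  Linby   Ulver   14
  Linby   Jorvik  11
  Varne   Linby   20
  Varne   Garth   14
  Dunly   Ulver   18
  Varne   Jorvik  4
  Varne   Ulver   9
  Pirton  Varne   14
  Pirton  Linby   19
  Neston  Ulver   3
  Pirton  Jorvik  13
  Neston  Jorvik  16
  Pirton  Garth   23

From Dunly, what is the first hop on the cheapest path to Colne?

Compare a few routes:
Dunly → Jorvik → Pirton → Colne: 23+13+23 = 59
Dunly → Ulver → Varne → Pirton → Colne: 18+9+14+23 = 64
The minimum is 59 km via Dunly → Jorvik → Pirton → Colne.
So from Dunly the first move is to Jorvik.

Jorvik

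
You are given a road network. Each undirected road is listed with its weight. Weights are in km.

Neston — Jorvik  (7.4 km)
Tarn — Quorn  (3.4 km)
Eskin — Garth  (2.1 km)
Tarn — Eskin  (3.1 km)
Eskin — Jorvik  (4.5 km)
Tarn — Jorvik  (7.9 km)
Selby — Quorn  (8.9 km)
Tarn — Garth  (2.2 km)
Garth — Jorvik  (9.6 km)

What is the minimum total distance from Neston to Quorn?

Shortest distances from Neston:
Neston: 0
Jorvik: 7.4  (via Neston)
Eskin: 11.9  (via Jorvik)
Garth: 14  (via Eskin)
Tarn: 15  (via Eskin)
Quorn: 18.4  (via Tarn)
Shortest route: Neston → Jorvik → Eskin → Tarn → Quorn = 18.4 km.

18.4 km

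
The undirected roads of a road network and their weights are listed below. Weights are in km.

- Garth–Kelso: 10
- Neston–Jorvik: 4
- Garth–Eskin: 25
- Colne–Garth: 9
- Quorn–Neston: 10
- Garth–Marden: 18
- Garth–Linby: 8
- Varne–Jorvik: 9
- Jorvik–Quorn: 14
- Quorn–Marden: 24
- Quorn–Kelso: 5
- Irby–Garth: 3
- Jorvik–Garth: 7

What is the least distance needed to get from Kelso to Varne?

Shortest distances from Kelso:
Kelso: 0
Quorn: 5  (via Kelso)
Garth: 10  (via Kelso)
Irby: 13  (via Garth)
Neston: 15  (via Quorn)
Jorvik: 17  (via Garth)
Linby: 18  (via Garth)
Colne: 19  (via Garth)
Varne: 26  (via Jorvik)
Shortest route: Kelso–Garth–Jorvik–Varne = 26 km.

26 km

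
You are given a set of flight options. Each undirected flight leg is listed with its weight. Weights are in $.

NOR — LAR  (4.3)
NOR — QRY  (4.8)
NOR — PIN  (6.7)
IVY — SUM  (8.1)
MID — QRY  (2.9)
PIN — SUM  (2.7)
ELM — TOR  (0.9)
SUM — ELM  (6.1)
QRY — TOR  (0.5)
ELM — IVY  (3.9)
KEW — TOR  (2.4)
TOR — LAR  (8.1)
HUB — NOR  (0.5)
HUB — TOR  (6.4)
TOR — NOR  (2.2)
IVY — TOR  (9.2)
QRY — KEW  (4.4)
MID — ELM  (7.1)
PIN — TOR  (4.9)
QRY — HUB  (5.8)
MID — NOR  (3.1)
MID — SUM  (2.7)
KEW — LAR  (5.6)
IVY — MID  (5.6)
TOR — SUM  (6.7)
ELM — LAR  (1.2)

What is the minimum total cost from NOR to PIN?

$6.7

Running Dijkstra from NOR:
NOR: 0
HUB: 0.5  (via NOR)
TOR: 2.2  (via NOR)
QRY: 2.7  (via TOR)
ELM: 3.1  (via TOR)
MID: 3.1  (via NOR)
LAR: 4.3  (via NOR)
KEW: 4.6  (via TOR)
SUM: 5.8  (via MID)
PIN: 6.7  (via NOR)
Shortest route: NOR–PIN = $6.7.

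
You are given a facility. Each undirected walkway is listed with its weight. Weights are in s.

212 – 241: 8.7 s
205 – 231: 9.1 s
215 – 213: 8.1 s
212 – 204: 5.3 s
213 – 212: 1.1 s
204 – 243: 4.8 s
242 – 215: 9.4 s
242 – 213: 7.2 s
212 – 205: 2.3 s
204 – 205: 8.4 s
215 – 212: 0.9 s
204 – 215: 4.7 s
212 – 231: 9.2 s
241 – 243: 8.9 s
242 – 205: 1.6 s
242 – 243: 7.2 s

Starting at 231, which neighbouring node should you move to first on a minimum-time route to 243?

Enumerating some paths:
231 → 212 → 204 → 243: 9.2+5.3+4.8 = 19.3
231 → 212 → 215 → 204 → 243: 9.2+0.9+4.7+4.8 = 19.6
231 → 205 → 242 → 243: 9.1+1.6+7.2 = 17.9
Cheapest is 231 → 205 → 242 → 243 at 17.9 s.
So from 231 the first move is to 205.

205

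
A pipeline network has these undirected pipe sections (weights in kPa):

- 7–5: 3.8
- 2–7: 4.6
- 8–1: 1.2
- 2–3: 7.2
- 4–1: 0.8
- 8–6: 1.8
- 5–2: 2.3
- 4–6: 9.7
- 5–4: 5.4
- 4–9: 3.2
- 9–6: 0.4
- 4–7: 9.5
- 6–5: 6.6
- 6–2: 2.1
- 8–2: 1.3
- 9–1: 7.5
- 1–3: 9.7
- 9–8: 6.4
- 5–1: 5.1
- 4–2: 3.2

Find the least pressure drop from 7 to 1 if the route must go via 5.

8.6 kPa

Shortest 7→5: 7 → 5 = 3.8
Best 5 to 1: 5 → 2 → 8 → 1 costing 4.8
Total via 5: 3.8 + 4.8 = 8.6 kPa.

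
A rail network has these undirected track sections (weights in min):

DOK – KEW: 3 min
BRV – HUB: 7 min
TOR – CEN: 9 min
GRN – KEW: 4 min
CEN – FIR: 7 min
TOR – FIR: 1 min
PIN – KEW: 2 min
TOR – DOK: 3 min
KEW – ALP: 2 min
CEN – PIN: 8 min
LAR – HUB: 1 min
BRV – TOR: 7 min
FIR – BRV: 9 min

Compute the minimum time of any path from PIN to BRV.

Running Dijkstra from PIN:
PIN: 0
KEW: 2  (via PIN)
ALP: 4  (via KEW)
DOK: 5  (via KEW)
GRN: 6  (via KEW)
TOR: 8  (via DOK)
CEN: 8  (via PIN)
FIR: 9  (via TOR)
BRV: 15  (via TOR)
Shortest route: PIN–KEW–DOK–TOR–BRV = 15 min.

15 min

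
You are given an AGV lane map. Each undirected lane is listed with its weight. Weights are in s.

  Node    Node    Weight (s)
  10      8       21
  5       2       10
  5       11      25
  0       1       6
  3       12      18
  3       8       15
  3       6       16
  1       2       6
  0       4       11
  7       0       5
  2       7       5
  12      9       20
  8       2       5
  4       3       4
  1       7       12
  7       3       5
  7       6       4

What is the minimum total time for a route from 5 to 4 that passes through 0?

31 s

Shortest 5→0: 5 → 2 → 7 → 0 = 20
Shortest 0→4: 0 → 4 = 11
Total via 0: 20 + 11 = 31 s.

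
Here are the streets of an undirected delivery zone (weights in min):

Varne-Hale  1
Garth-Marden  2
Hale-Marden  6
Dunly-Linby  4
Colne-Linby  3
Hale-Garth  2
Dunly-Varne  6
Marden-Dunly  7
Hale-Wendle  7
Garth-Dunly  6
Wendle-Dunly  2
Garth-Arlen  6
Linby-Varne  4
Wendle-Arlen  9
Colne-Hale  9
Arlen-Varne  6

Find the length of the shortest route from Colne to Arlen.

13 min

Shortest distances from Colne:
Colne: 0
Linby: 3  (via Colne)
Dunly: 7  (via Linby)
Varne: 7  (via Linby)
Hale: 8  (via Varne)
Wendle: 9  (via Dunly)
Garth: 10  (via Hale)
Marden: 12  (via Garth)
Arlen: 13  (via Varne)
Shortest route: Colne → Linby → Varne → Arlen = 13 min.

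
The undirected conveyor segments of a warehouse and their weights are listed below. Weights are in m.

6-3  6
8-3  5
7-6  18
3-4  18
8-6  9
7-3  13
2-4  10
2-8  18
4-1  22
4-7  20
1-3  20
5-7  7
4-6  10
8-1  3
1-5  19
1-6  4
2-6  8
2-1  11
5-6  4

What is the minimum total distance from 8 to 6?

7 m

Running Dijkstra from 8:
8: 0
1: 3  (via 8)
3: 5  (via 8)
6: 7  (via 1)
Shortest route: 8 → 1 → 6 = 7 m.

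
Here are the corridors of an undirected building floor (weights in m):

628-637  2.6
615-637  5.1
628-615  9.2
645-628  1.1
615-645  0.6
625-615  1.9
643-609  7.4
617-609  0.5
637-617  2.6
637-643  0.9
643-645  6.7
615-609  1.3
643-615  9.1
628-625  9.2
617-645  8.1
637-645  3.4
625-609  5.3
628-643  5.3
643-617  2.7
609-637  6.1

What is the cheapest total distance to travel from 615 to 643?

4.5 m

Settle nodes by increasing distance from 615:
615: 0
645: 0.6  (via 615)
609: 1.3  (via 615)
628: 1.7  (via 645)
617: 1.8  (via 609)
625: 1.9  (via 615)
637: 4  (via 645)
643: 4.5  (via 617)
Shortest route: 615 → 609 → 617 → 643 = 4.5 m.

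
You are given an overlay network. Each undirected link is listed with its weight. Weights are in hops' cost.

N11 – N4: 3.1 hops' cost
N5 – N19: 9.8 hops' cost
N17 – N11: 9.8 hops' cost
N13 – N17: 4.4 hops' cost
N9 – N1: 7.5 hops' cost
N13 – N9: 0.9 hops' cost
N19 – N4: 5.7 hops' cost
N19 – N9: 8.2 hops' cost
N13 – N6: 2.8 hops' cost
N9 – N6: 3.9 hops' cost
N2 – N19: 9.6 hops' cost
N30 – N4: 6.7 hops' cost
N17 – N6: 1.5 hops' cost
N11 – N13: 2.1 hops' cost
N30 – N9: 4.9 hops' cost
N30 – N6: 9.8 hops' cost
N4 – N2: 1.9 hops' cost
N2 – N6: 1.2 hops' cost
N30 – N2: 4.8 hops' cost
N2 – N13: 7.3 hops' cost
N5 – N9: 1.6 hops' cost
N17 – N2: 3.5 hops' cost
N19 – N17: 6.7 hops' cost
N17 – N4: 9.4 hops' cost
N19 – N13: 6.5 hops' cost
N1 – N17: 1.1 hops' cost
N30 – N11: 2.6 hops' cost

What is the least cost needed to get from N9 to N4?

Compare a few routes:
N9–N13–N6–N2–N4: 0.9+2.8+1.2+1.9 = 6.8
N9–N13–N11–N4: 0.9+2.1+3.1 = 6.1
The minimum is 6.1 hops' cost via N9–N13–N11–N4.

6.1 hops' cost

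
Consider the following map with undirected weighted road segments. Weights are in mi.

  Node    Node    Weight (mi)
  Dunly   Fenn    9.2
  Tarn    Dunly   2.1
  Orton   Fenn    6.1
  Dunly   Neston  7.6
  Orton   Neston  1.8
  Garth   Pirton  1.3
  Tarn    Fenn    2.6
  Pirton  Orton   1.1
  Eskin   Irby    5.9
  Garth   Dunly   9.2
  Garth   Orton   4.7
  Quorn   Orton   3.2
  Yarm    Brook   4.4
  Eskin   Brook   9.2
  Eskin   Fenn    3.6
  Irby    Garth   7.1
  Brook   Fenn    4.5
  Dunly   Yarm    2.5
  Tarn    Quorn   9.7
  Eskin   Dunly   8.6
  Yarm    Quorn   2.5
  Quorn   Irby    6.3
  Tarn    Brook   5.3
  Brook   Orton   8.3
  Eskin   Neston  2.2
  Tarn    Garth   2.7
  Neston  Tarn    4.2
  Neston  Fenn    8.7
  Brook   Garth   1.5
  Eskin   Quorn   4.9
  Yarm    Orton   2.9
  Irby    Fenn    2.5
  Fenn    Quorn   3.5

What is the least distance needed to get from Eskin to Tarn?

Shortest distances from Eskin:
Eskin: 0
Neston: 2.2  (via Eskin)
Fenn: 3.6  (via Eskin)
Orton: 4  (via Neston)
Quorn: 4.9  (via Eskin)
Pirton: 5.1  (via Orton)
Irby: 5.9  (via Eskin)
Tarn: 6.2  (via Fenn)
Shortest route: Eskin → Fenn → Tarn = 6.2 mi.

6.2 mi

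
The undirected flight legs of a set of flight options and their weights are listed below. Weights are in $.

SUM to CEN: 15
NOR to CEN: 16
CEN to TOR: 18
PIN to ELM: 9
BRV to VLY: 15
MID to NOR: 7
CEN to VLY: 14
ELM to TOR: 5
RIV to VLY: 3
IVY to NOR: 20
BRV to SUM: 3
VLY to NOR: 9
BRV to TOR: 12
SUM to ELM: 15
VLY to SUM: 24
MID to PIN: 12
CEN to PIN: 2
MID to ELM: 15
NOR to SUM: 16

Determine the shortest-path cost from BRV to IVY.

$39

Candidate routes:
BRV - SUM - NOR - IVY: 3+16+20 = 39
BRV - VLY - NOR - IVY: 15+9+20 = 44
The minimum is $39 via BRV - SUM - NOR - IVY.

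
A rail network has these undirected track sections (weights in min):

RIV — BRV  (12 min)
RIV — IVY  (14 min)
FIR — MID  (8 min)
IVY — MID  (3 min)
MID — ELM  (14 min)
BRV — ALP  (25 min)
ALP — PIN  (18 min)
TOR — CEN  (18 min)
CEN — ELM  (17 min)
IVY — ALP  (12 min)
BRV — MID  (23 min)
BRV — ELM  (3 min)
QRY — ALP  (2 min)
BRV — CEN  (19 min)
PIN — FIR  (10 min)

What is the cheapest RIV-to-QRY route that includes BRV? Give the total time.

Best RIV to BRV: RIV → BRV costing 12
Best BRV to QRY: BRV → ALP → QRY costing 27
Total via BRV: 12 + 27 = 39 min.

39 min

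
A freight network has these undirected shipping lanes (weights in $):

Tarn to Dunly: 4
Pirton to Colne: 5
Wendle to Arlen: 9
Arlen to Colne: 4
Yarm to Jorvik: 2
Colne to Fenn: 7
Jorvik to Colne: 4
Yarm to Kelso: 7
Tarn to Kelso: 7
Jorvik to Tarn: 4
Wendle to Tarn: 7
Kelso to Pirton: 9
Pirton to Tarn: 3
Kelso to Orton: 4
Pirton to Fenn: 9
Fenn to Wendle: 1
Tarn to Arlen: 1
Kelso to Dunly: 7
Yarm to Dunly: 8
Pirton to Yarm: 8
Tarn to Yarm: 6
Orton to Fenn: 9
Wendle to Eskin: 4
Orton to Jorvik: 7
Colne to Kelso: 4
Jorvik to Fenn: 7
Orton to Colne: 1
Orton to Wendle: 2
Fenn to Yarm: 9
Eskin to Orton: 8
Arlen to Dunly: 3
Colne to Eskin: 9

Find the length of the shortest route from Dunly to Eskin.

Settle nodes by increasing distance from Dunly:
Dunly: 0
Arlen: 3  (via Dunly)
Tarn: 4  (via Dunly)
Pirton: 7  (via Tarn)
Colne: 7  (via Arlen)
Kelso: 7  (via Dunly)
Orton: 8  (via Colne)
Yarm: 8  (via Dunly)
Jorvik: 8  (via Tarn)
Wendle: 10  (via Orton)
Fenn: 11  (via Wendle)
Eskin: 14  (via Wendle)
Shortest route: Dunly–Arlen–Colne–Orton–Wendle–Eskin = $14.

$14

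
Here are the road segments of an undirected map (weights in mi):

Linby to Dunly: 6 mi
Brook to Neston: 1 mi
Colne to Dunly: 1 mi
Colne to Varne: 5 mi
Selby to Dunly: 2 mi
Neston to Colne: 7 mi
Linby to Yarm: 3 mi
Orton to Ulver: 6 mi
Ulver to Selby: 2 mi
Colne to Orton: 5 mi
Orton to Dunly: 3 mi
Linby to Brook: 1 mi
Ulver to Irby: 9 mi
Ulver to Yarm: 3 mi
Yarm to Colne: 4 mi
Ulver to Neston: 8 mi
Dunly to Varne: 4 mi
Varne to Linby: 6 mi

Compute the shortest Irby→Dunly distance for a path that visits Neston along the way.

Shortest Irby→Neston: Irby → Ulver → Neston = 17
Shortest Neston→Dunly: Neston → Brook → Linby → Dunly = 8
Total via Neston: 17 + 8 = 25 mi.

25 mi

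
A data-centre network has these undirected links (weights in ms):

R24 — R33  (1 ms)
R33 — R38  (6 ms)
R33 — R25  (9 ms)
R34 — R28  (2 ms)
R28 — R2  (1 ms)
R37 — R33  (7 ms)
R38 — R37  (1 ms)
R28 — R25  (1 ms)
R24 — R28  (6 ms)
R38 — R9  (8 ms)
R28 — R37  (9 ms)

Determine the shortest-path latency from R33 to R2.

Compare a few routes:
R33 → R24 → R28 → R2: 1+6+1 = 8
R33 → R37 → R28 → R2: 7+9+1 = 17
R33 → R25 → R28 → R2: 9+1+1 = 11
R33 → R38 → R37 → R28 → R2: 6+1+9+1 = 17
The minimum is 8 ms via R33 → R24 → R28 → R2.

8 ms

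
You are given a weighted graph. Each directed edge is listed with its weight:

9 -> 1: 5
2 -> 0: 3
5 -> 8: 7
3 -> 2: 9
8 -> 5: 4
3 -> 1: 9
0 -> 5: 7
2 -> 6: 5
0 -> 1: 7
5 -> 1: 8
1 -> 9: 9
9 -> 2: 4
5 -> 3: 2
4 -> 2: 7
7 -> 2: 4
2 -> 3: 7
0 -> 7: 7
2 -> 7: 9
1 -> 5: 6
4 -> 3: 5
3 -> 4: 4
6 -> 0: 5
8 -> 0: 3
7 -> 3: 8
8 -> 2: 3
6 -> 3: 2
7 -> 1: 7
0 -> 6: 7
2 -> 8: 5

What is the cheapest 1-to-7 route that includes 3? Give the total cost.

26

Shortest 1→3: 1 → 5 → 3 = 8
Shortest 3→7: 3 → 2 → 7 = 18
Total via 3: 8 + 18 = 26.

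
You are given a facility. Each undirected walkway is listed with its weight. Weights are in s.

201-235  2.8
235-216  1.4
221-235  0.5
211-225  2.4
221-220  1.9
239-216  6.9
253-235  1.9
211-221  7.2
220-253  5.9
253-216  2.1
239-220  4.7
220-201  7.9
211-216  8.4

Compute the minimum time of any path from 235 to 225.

10.1 s

Running Dijkstra from 235:
235: 0
221: 0.5  (via 235)
216: 1.4  (via 235)
253: 1.9  (via 235)
220: 2.4  (via 221)
201: 2.8  (via 235)
239: 7.1  (via 220)
211: 7.7  (via 221)
225: 10.1  (via 211)
Shortest route: 235 → 221 → 211 → 225 = 10.1 s.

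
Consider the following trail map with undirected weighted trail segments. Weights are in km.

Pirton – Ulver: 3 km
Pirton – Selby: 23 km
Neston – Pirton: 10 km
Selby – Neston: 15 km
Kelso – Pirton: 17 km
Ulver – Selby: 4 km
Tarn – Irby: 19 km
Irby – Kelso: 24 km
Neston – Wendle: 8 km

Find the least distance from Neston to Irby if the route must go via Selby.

Shortest Neston→Selby: Neston → Selby = 15
Best Selby to Irby: Selby → Ulver → Pirton → Kelso → Irby costing 48
Total via Selby: 15 + 48 = 63 km.

63 km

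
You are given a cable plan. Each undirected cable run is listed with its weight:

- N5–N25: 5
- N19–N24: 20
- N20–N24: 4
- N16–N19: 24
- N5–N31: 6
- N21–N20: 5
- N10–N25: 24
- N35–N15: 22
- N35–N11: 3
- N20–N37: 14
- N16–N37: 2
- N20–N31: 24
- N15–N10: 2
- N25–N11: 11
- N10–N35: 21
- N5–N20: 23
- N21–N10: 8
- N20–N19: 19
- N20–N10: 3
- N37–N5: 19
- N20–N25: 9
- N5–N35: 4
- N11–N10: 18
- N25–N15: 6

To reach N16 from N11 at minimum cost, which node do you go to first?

Enumerating some paths:
N11 - N25 - N5 - N37 - N16: 11+5+19+2 = 37
N11 - N35 - N5 - N37 - N16: 3+4+19+2 = 28
N11 - N25 - N20 - N37 - N16: 11+9+14+2 = 36
The minimum is 28 via N11 - N35 - N5 - N37 - N16.
So from N11 the first move is to N35.

N35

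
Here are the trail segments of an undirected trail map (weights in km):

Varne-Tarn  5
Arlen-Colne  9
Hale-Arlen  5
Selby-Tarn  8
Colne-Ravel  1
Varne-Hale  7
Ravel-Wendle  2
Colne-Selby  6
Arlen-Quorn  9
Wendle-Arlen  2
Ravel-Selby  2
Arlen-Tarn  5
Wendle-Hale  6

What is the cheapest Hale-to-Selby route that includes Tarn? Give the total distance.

18 km

Best Hale to Tarn: Hale–Arlen–Tarn costing 10
Best Tarn to Selby: Tarn–Selby costing 8
Total via Tarn: 10 + 8 = 18 km.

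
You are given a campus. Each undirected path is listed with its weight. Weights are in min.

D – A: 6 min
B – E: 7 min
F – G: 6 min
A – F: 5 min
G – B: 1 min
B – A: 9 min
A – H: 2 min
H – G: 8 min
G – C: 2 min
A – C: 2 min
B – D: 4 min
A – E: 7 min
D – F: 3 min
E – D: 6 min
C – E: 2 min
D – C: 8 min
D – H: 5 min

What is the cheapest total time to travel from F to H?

Settle nodes by increasing distance from F:
F: 0
D: 3  (via F)
A: 5  (via F)
G: 6  (via F)
B: 7  (via D)
C: 7  (via A)
H: 7  (via A)
Shortest route: F–A–H = 7 min.

7 min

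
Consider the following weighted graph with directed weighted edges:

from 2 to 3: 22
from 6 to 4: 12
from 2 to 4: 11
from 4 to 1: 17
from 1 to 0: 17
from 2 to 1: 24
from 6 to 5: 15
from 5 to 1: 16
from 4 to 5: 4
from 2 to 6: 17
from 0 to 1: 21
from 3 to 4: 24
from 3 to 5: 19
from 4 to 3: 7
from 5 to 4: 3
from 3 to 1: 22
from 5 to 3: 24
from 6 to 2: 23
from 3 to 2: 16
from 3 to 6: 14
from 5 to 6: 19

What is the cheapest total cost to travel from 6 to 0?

46

Shortest distances from 6:
6: 0
4: 12  (via 6)
5: 15  (via 6)
3: 19  (via 4)
2: 23  (via 6)
1: 29  (via 4)
0: 46  (via 1)
Shortest route: 6 → 4 → 1 → 0 = 46.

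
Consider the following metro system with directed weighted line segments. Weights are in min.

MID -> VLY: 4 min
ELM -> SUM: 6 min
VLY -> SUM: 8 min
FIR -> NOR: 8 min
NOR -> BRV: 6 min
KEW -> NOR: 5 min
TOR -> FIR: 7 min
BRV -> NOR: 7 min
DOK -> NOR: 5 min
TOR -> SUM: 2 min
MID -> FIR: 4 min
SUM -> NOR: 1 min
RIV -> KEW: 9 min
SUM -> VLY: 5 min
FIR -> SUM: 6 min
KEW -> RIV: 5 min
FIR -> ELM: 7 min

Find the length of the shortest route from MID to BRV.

17 min

Shortest distances from MID:
MID: 0
VLY: 4  (via MID)
FIR: 4  (via MID)
SUM: 10  (via FIR)
NOR: 11  (via SUM)
ELM: 11  (via FIR)
BRV: 17  (via NOR)
Shortest route: MID → FIR → SUM → NOR → BRV = 17 min.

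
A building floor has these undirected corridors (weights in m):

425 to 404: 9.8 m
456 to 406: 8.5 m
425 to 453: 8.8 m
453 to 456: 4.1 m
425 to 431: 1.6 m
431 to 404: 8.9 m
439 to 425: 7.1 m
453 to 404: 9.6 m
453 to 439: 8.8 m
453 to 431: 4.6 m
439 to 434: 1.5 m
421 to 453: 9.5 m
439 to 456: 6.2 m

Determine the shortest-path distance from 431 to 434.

Settle nodes by increasing distance from 431:
431: 0
425: 1.6  (via 431)
453: 4.6  (via 431)
456: 8.7  (via 453)
439: 8.7  (via 425)
404: 8.9  (via 431)
434: 10.2  (via 439)
Shortest route: 431 → 425 → 439 → 434 = 10.2 m.

10.2 m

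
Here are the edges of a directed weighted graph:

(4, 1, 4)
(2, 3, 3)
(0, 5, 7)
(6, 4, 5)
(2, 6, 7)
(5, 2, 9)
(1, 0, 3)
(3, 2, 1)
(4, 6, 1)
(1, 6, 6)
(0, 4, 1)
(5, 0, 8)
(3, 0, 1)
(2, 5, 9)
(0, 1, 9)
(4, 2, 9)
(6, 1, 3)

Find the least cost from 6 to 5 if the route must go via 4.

19

Best 6 to 4: 6 → 4 costing 5
Shortest 4→5: 4 → 1 → 0 → 5 = 14
Total via 4: 5 + 14 = 19.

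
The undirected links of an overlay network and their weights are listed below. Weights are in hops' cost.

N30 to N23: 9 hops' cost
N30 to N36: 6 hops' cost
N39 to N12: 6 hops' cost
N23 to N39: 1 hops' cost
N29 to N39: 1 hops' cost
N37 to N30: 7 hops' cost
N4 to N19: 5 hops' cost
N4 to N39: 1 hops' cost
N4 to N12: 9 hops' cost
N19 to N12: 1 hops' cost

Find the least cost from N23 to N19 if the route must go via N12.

Shortest N23→N12: N23–N39–N12 = 7
Best N12 to N19: N12–N19 costing 1
Total via N12: 7 + 1 = 8 hops' cost.

8 hops' cost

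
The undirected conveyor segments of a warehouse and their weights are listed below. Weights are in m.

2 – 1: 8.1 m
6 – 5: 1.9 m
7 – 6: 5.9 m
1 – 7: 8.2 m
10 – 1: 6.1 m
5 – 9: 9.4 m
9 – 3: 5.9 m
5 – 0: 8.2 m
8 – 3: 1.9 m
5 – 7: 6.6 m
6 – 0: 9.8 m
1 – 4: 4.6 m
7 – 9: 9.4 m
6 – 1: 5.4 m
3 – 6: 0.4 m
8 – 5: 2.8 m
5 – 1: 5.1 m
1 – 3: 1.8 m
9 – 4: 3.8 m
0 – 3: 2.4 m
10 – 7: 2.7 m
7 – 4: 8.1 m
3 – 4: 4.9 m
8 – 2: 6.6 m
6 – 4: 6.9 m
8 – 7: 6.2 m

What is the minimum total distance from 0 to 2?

10.9 m

Enumerating some paths:
0–3–1–2: 2.4+1.8+8.1 = 12.3
0–3–8–2: 2.4+1.9+6.6 = 10.9
Cheapest is 0–3–8–2 at 10.9 m.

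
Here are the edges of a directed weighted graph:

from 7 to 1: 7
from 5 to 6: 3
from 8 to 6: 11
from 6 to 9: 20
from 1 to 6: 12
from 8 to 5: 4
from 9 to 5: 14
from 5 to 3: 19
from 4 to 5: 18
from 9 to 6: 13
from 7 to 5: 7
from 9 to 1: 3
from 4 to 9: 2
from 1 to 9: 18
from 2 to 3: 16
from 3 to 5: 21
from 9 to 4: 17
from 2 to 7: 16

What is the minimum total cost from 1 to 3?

Compare a few routes:
1–6–9–5–3: 12+20+14+19 = 65
1–9–4–5–3: 18+17+18+19 = 72
1–9–5–3: 18+14+19 = 51
The minimum is 51 via 1–9–5–3.

51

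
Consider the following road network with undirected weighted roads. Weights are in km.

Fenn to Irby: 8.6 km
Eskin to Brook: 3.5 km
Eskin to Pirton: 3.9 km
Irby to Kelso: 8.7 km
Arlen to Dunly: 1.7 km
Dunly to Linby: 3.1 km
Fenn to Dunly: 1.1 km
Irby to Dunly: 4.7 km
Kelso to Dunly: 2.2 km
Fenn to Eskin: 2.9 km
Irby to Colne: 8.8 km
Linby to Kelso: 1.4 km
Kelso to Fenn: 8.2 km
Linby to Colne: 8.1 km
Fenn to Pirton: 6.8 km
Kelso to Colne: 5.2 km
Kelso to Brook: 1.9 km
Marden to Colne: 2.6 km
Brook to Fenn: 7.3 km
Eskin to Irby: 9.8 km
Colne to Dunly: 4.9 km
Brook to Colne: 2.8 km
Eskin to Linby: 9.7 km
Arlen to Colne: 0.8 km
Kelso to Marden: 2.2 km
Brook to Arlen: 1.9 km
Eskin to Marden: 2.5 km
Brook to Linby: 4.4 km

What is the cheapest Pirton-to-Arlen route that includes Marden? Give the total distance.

Shortest Pirton→Marden: Pirton → Eskin → Marden = 6.4
Best Marden to Arlen: Marden → Colne → Arlen costing 3.4
Total via Marden: 6.4 + 3.4 = 9.8 km.

9.8 km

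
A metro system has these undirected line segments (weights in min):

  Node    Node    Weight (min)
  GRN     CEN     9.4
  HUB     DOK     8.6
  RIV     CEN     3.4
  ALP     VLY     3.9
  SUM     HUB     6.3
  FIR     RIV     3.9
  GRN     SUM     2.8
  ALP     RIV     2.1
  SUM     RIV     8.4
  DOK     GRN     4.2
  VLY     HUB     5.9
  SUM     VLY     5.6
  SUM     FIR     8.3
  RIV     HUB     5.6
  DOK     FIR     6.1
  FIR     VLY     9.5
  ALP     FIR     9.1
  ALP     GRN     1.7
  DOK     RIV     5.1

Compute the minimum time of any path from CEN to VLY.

Enumerating some paths:
CEN → RIV → ALP → VLY: 3.4+2.1+3.9 = 9.4
CEN → RIV → HUB → VLY: 3.4+5.6+5.9 = 14.9
The minimum is 9.4 min via CEN → RIV → ALP → VLY.

9.4 min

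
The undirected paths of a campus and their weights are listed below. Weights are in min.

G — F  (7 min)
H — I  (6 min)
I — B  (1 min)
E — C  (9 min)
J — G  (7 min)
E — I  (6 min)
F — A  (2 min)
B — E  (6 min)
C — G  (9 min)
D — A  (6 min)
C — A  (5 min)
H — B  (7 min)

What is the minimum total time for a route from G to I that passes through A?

29 min

Shortest G→A: G–F–A = 9
Best A to I: A–C–E–I costing 20
Total via A: 9 + 20 = 29 min.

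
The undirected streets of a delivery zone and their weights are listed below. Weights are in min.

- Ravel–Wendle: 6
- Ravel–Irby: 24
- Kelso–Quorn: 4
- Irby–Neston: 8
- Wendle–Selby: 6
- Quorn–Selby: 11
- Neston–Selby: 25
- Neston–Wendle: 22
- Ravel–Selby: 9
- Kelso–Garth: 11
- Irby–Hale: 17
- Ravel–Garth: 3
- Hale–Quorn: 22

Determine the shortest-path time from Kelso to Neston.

40 min

Settle nodes by increasing distance from Kelso:
Kelso: 0
Quorn: 4  (via Kelso)
Garth: 11  (via Kelso)
Ravel: 14  (via Garth)
Selby: 15  (via Quorn)
Wendle: 20  (via Ravel)
Hale: 26  (via Quorn)
Irby: 38  (via Ravel)
Neston: 40  (via Selby)
Shortest route: Kelso–Quorn–Selby–Neston = 40 min.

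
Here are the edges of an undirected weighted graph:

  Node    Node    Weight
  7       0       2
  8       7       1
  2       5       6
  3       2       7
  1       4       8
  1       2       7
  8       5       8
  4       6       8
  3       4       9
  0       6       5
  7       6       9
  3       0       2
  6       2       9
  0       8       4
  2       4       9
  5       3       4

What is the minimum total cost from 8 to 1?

19

Running Dijkstra from 8:
8: 0
7: 1  (via 8)
0: 3  (via 7)
3: 5  (via 0)
5: 8  (via 8)
6: 8  (via 0)
2: 12  (via 3)
4: 14  (via 3)
1: 19  (via 2)
Shortest route: 8 → 7 → 0 → 3 → 2 → 1 = 19.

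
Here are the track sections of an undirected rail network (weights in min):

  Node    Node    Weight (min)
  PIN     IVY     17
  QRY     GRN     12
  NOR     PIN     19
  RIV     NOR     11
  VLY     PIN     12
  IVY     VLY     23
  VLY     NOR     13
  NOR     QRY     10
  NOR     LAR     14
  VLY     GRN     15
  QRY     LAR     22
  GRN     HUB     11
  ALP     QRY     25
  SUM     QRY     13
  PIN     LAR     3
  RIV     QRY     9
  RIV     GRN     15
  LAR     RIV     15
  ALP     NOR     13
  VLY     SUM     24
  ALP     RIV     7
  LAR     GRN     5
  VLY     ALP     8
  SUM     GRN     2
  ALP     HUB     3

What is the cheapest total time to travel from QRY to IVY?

Compare a few routes:
QRY - SUM - GRN - LAR - PIN - IVY: 13+2+5+3+17 = 40
QRY - GRN - LAR - PIN - IVY: 12+5+3+17 = 37
Cheapest is QRY - GRN - LAR - PIN - IVY at 37 min.

37 min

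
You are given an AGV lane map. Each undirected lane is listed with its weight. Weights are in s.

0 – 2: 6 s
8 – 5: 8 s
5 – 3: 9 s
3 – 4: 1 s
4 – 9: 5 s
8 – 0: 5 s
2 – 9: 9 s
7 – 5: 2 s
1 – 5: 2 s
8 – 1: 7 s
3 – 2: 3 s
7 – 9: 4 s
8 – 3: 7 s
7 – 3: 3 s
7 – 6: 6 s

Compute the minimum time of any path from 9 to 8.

13 s

Enumerating some paths:
9–7–5–8: 4+2+8 = 14
9–4–3–8: 5+1+7 = 13
The minimum is 13 s via 9–4–3–8.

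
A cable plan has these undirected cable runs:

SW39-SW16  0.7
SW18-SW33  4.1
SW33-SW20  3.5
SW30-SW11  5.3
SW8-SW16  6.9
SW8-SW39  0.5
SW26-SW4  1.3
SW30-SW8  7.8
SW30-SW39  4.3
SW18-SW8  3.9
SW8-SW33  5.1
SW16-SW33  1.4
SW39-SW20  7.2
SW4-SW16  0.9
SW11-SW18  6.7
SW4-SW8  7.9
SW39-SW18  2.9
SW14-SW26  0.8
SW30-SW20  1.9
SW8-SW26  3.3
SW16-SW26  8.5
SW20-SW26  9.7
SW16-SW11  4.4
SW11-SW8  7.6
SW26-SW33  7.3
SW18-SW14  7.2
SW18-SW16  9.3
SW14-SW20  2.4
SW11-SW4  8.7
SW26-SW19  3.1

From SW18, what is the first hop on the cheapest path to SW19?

SW39

Enumerating some paths:
SW18 → SW39 → SW8 → SW26 → SW19: 2.9+0.5+3.3+3.1 = 9.8
SW18 → SW39 → SW16 → SW4 → SW26 → SW19: 2.9+0.7+0.9+1.3+3.1 = 8.9
The minimum is 8.9 via SW18 → SW39 → SW16 → SW4 → SW26 → SW19.
So from SW18 the first move is to SW39.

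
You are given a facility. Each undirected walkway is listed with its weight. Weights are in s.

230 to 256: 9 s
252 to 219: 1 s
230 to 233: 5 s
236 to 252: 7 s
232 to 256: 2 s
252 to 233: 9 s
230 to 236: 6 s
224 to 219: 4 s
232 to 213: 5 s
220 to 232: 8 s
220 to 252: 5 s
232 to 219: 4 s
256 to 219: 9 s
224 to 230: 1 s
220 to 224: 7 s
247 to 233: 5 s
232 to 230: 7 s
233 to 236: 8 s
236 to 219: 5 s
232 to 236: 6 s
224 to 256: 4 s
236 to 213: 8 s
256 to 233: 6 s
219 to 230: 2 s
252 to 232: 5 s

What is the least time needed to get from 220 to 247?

18 s

Enumerating some paths:
220 - 252 - 219 - 224 - 230 - 233 - 247: 5+1+4+1+5+5 = 21
220 - 252 - 233 - 247: 5+9+5 = 19
220 - 252 - 219 - 230 - 233 - 247: 5+1+2+5+5 = 18
The minimum is 18 s via 220 - 252 - 219 - 230 - 233 - 247.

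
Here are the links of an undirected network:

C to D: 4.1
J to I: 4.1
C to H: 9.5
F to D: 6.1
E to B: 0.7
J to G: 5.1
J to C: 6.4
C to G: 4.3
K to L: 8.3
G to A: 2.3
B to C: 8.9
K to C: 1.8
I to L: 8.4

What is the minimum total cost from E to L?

Settle nodes by increasing distance from E:
E: 0
B: 0.7  (via E)
C: 9.6  (via B)
K: 11.4  (via C)
D: 13.7  (via C)
G: 13.9  (via C)
J: 16  (via C)
A: 16.2  (via G)
H: 19.1  (via C)
L: 19.7  (via K)
Shortest route: E → B → C → K → L = 19.7.

19.7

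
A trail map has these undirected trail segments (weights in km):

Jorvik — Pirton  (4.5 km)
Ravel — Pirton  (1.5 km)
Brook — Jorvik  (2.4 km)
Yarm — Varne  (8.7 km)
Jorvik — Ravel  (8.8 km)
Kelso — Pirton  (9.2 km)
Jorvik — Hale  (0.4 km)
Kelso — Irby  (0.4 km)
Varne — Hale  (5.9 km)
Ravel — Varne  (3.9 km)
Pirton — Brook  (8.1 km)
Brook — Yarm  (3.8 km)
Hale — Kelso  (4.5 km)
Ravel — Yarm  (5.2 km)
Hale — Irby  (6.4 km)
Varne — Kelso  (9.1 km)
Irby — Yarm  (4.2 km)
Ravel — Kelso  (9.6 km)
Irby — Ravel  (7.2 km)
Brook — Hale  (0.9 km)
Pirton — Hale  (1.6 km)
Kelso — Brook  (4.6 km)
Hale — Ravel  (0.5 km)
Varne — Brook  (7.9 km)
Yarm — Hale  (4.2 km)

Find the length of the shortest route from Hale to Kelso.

Compare a few routes:
Hale–Kelso: 4.5 = 4.5
Hale–Brook–Kelso: 0.9+4.6 = 5.5
Cheapest is Hale–Kelso at 4.5 km.

4.5 km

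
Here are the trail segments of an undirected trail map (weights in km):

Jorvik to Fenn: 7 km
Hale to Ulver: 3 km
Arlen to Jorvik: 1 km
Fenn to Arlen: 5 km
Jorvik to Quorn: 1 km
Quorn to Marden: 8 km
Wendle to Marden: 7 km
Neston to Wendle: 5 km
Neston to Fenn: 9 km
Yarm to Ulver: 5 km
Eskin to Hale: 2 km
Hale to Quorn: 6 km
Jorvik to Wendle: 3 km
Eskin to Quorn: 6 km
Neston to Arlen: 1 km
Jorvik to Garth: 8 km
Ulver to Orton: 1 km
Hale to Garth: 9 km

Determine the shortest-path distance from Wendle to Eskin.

10 km

Shortest distances from Wendle:
Wendle: 0
Jorvik: 3  (via Wendle)
Arlen: 4  (via Jorvik)
Quorn: 4  (via Jorvik)
Neston: 5  (via Wendle)
Marden: 7  (via Wendle)
Fenn: 9  (via Arlen)
Hale: 10  (via Quorn)
Eskin: 10  (via Quorn)
Shortest route: Wendle → Jorvik → Quorn → Eskin = 10 km.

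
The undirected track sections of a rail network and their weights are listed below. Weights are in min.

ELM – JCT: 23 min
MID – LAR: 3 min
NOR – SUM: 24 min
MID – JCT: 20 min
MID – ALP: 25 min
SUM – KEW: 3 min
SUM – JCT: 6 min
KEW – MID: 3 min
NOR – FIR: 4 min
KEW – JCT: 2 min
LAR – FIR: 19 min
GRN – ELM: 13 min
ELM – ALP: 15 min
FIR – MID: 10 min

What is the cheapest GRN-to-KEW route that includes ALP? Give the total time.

56 min

Shortest GRN→ALP: GRN → ELM → ALP = 28
Shortest ALP→KEW: ALP → MID → KEW = 28
Total via ALP: 28 + 28 = 56 min.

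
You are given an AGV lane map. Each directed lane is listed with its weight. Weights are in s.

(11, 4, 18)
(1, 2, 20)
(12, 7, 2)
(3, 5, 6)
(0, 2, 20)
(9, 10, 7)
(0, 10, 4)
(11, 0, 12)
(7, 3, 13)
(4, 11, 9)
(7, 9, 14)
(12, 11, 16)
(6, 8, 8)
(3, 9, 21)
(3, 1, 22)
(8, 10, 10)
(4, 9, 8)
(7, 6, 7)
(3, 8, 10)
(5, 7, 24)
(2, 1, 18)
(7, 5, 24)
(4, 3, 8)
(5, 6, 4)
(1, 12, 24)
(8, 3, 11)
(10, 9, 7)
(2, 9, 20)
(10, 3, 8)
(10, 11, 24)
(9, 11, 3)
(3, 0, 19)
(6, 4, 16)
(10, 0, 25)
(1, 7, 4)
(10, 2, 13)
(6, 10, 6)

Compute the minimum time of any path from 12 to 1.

37 s

Shortest distances from 12:
12: 0
7: 2  (via 12)
6: 9  (via 7)
3: 15  (via 7)
10: 15  (via 6)
9: 16  (via 7)
11: 16  (via 12)
8: 17  (via 6)
5: 21  (via 3)
4: 25  (via 6)
0: 28  (via 11)
2: 28  (via 10)
1: 37  (via 3)
Shortest route: 12 → 7 → 3 → 1 = 37 s.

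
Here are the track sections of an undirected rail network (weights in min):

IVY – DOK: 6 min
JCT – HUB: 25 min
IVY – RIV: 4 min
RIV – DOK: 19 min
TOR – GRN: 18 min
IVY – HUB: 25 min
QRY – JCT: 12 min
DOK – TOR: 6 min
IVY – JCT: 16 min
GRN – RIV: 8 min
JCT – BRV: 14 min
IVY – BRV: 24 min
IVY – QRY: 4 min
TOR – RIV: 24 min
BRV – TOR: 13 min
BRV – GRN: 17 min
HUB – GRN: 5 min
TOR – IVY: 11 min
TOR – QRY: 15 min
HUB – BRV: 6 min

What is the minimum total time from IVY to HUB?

Shortest distances from IVY:
IVY: 0
QRY: 4  (via IVY)
RIV: 4  (via IVY)
DOK: 6  (via IVY)
TOR: 11  (via IVY)
GRN: 12  (via RIV)
JCT: 16  (via IVY)
HUB: 17  (via GRN)
Shortest route: IVY → RIV → GRN → HUB = 17 min.

17 min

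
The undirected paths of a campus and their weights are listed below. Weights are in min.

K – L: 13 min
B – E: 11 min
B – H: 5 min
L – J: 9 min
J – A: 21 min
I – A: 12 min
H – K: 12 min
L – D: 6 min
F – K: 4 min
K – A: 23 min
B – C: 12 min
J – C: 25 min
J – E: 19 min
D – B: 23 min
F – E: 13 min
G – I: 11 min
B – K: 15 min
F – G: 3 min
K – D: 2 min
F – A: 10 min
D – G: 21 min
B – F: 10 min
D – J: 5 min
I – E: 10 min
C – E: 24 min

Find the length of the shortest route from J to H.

19 min

Candidate routes:
J - D - K - F - B - H: 5+2+4+10+5 = 26
J - D - K - H: 5+2+12 = 19
The minimum is 19 min via J - D - K - H.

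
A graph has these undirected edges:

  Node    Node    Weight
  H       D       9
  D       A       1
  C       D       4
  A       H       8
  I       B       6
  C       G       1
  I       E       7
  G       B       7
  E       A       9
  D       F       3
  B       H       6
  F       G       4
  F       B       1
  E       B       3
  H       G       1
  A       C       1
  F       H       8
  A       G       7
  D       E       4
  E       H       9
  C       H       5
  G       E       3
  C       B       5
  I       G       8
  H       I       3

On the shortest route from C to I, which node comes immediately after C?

G

Compare a few routes:
C - G - I: 1+8 = 9
C - G - H - I: 1+1+3 = 5
C - H - I: 5+3 = 8
The minimum is 5 via C - G - H - I.
So from C the first move is to G.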